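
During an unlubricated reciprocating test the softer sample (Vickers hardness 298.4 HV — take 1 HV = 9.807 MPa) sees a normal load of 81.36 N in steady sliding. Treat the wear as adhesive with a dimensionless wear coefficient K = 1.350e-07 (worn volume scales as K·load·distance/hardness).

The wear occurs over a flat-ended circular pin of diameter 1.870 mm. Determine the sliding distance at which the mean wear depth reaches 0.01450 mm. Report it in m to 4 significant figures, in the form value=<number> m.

Quoted intermediates are rounded, and all arithmetic carries full float precision — rounded just once, at 4 significant figures.
Hardness H = 298.4 HV × 9.807 MPa/HV = 2926 MPa = 2.926e+09 Pa.
Pin diameter d = 1.870 mm = 0.001870 m. Contact area A = π·d²/4 = π·(0.001870 m)²/4 = 2.746e-06 m².
Depth limit h_lim = 0.01450 mm = 1.450e-05 m.
Working in SI base units: W = 81.36 N, H = 2.926e+09 Pa, K = 1.350e-07.
Limit volume V_lim = h_lim·A = 1.450e-05 · 2.746e-06 = 3.982e-11 m³.
Life L = V_lim·H/(K·W) = 3.982e-11 · 2.926e+09 / (1.350e-07 · 81.36) = 1.061e+04 m.

value=1.061e+04 m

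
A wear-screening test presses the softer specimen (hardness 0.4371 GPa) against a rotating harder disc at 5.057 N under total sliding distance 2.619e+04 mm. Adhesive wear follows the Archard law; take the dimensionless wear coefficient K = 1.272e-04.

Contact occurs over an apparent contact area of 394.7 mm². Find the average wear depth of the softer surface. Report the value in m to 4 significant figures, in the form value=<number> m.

value=9.765e-08 m

Every step carries full float precision; intermediate values appear rounded; a single final rounding: four significant digits.
Sliding distance L = 2.619e+04 mm = 26.19 m.
Hardness H = 0.4371 GPa = 4.371e+08 Pa.
Contact area A = 394.7 mm² = 3.947e-04 m².
Expressed in SI base units: W = 5.057 N, H = 4.371e+08 Pa, K = 1.272e-04.
Wear volume V = K·W·L/H = 1.272e-04 · 5.057 · 26.19 / 4.371e+08 = 3.854e-11 m³.
Wear depth h = V/A = 3.854e-11 / 3.947e-04 = 9.765e-08 m.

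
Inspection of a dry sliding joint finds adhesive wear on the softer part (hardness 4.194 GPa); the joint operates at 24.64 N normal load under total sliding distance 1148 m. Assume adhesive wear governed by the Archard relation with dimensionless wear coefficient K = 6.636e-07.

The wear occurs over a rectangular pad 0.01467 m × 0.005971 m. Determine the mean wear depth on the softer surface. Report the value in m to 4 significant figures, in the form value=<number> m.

value=5.110e-08 m

Every step carries full float precision, and intermediate values appear rounded; one final rounding to four significant digits.
Hardness H = 4.194 GPa = 4.194e+09 Pa.
Contact area A = 0.01467 m × 0.005971 m = 8.759e-05 m².
SI base units throughout: W = 24.64 N, H = 4.194e+09 Pa, K = 6.636e-07.
Apply Archard: V = K·W·L/H = 6.636e-07 · 24.64 · 1148 / 4.194e+09 = 4.476e-12 m³.
Mean depth h = V/A = 4.476e-12 / 8.759e-05 = 5.110e-08 m.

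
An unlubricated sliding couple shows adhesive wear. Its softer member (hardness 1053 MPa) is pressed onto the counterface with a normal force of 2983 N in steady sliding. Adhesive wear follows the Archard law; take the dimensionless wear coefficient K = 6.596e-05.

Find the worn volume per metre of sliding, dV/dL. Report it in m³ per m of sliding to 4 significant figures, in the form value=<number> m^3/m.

value=1.869e-10 m^3/m

All working math maintains full float precision. Intermediate values appear rounded; one final rounding to four significant figures.
Convert: Hardness H = 1053 MPa = 1.053e+09 Pa.
Restated in SI base units: W = 2983 N, H = 1.053e+09 Pa, K = 6.596e-05.
Sliding wear rate dV/dL = K·W/H — distance-free: 6.596e-05 · 2983 / 1.053e+09 = 1.869e-10 m³/m.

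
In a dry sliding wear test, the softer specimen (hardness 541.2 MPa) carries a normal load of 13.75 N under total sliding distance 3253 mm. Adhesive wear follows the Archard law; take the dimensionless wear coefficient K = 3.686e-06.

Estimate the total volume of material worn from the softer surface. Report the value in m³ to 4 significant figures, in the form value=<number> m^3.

value=3.046e-13 m^3

Each operation maintains exact precision; intermediates are printed rounded. Rounded once at the end, at four significant figures.
Distance L = 3253 mm = 3.253 m.
Hardness H = 541.2 MPa = 5.412e+08 Pa.
SI base units throughout: W = 13.75 N, H = 5.412e+08 Pa, K = 3.686e-06.
Wear volume V = K·W·L/H = 3.686e-06 · 13.75 · 3.253 / 5.412e+08 = 3.046e-13 m³.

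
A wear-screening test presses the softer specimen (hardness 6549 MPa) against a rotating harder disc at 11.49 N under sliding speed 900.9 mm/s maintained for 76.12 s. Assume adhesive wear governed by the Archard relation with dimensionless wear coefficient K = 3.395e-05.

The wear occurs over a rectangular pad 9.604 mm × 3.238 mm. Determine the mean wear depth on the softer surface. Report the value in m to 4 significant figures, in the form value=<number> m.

The computation holds full precision, and intermediates are shown rounded; a single final rounding: four significant digits.
Convert: Sliding speed v = 900.9 mm/s = 0.9009 m/s. Sliding distance L = v·t = 0.9009 m/s × 76.12 s = 68.58 m.
Convert: Hardness H = 6549 MPa = 6.549e+09 Pa.
Convert: Pad sides 9.604 mm × 3.238 mm = 0.009604 m × 0.003238 m. Contact area A = 0.009604 m × 0.003238 m = 3.110e-05 m².
Working in SI base units: W = 11.49 N, H = 6.549e+09 Pa, K = 3.395e-05.
Volume removed: V = K·W·L/H = 3.395e-05 · 11.49 · 68.58 / 6.549e+09 = 4.085e-12 m³.
Wear depth h = V/A = 4.085e-12 / 3.110e-05 = 1.314e-07 m.

value=1.314e-07 m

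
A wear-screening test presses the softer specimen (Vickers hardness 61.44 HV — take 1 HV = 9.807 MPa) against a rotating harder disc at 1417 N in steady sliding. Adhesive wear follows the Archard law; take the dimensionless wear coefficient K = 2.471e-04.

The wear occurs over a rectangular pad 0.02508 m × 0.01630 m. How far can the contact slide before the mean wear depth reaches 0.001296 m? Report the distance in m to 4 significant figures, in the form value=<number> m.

value=911.7 m

The intermediates are displayed rounded — all working math keeps exact precision; a single final rounding to 4 significant figures.
Convert: Hardness H = 61.44 HV × 9.807 MPa/HV = 602.5 MPa = 6.025e+08 Pa.
Convert: Contact area A = 0.02508 m × 0.01630 m = 4.088e-04 m².
In SI base units, W = 1417 N, H = 6.025e+08 Pa, K = 2.471e-04.
Limit volume V_lim = h_lim·A = 0.001296 · 4.088e-04 = 5.298e-07 m³.
So the life L = V_lim·H/(K·W) = 5.298e-07 · 6.025e+08 / (2.471e-04 · 1417) = 911.7 m.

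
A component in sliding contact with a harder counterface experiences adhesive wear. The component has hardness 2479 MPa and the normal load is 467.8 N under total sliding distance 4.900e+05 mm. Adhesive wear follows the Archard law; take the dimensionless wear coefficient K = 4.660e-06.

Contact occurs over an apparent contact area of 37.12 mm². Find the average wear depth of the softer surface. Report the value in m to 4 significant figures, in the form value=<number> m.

value=1.161e-05 m

The algebra keeps full precision, and intermediates are displayed rounded. Rounded just once to 4 significant digits.
Total distance L = 4.900e+05 mm = 490.0 m.
Hardness H = 2479 MPa = 2.479e+09 Pa.
Contact area A = 37.12 mm² = 3.712e-05 m².
Collected in SI base units: W = 467.8 N, H = 2.479e+09 Pa, K = 4.660e-06.
Wear volume V = K·W·L/H = 4.660e-06 · 467.8 · 490.0 / 2.479e+09 = 4.309e-10 m³.
Wear depth h = V/A = 4.309e-10 / 3.712e-05 = 1.161e-05 m.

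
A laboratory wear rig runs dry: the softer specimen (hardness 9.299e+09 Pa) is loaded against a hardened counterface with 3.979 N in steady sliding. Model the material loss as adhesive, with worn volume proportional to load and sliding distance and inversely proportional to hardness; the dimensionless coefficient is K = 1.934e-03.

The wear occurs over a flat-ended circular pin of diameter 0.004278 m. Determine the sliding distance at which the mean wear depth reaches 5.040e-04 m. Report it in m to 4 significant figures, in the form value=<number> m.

value=8754 m

The algebra holds exact precision. Quoted intermediates are rounded; one final rounding: four significant digits.
Contact area A = π·d²/4 = π·(0.004278 m)²/4 = 1.437e-05 m².
Collected in SI base units: W = 3.979 N, H = 9.299e+09 Pa, K = 1.934e-03.
At the depth limit, V_lim = h_lim·A = 5.040e-04 · 1.437e-05 = 7.244e-09 m³.
Thus life L = V_lim·H/(K·W) = 7.244e-09 · 9.299e+09 / (1.934e-03 · 3.979) = 8754 m.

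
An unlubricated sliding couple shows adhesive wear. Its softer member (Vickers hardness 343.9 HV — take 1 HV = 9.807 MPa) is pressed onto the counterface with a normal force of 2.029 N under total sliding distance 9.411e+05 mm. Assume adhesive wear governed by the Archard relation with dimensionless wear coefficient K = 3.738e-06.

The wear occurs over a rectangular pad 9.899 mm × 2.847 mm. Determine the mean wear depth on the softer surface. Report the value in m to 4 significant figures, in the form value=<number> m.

value=7.509e-08 m

All arithmetic maintains exact precision. Printed values are rounded. Rounded just once: four significant digits.
Convert: Sliding distance L = 9.411e+05 mm = 941.1 m.
Convert: Hardness H = 343.9 HV × 9.807 MPa/HV = 3373 MPa = 3.373e+09 Pa.
Convert: Pad sides 9.899 mm × 2.847 mm = 0.009899 m × 0.002847 m. Contact area A = 0.009899 m × 0.002847 m = 2.818e-05 m².
In SI base units: W = 2.029 N, H = 3.373e+09 Pa, K = 3.738e-06.
Wear volume V = K·W·L/H = 3.738e-06 · 2.029 · 941.1 / 3.373e+09 = 2.116e-12 m³.
Average depth h = V/A = 2.116e-12 / 2.818e-05 = 7.509e-08 m.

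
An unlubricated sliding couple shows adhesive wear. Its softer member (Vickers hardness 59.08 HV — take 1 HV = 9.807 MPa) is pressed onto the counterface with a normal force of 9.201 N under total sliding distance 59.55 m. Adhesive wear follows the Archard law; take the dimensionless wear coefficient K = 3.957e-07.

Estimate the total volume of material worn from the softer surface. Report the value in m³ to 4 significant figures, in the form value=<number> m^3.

value=3.742e-13 m^3

Intermediates appear rounded — the computation holds full float precision — rounded once at the end: 4 significant digits.
Hardness H = 59.08 HV × 9.807 MPa/HV = 579.4 MPa = 5.794e+08 Pa.
Working in SI base units: W = 9.201 N, H = 5.794e+08 Pa, K = 3.957e-07.
By Archard's law, V = K·W·L/H = 3.957e-07 · 9.201 · 59.55 / 5.794e+08 = 3.742e-13 m³.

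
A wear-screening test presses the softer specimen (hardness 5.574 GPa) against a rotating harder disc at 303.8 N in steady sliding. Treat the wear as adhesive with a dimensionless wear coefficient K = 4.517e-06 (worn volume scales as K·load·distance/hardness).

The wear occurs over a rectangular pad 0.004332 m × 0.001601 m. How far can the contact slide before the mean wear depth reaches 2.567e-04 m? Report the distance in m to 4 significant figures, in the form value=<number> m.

Intermediate values are printed rounded. Each operation runs at full float precision, and a single final rounding: four significant figures.
Hardness H = 5.574 GPa = 5.574e+09 Pa.
Contact area A = 0.004332 m × 0.001601 m = 6.936e-06 m².
Collected in SI base units: W = 303.8 N, H = 5.574e+09 Pa, K = 4.517e-06.
Wearable volume V_lim = h_lim·A = 2.567e-04 · 6.936e-06 = 1.780e-09 m³.
Life L = V_lim·H/(K·W) = 1.780e-09 · 5.574e+09 / (4.517e-06 · 303.8) = 7232 m.

value=7232 m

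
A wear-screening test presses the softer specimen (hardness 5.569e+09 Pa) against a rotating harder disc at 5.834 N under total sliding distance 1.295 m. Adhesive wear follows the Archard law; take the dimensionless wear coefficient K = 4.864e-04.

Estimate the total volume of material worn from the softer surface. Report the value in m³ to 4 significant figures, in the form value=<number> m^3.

value=6.599e-13 m^3

All arithmetic carries full precision; the intermediates are printed rounded. Rounded once at the end, at 4 significant digits.
In SI base units: W = 5.834 N, H = 5.569e+09 Pa, K = 4.864e-04.
Wear volume V = K·W·L/H = 4.864e-04 · 5.834 · 1.295 / 5.569e+09 = 6.599e-13 m³.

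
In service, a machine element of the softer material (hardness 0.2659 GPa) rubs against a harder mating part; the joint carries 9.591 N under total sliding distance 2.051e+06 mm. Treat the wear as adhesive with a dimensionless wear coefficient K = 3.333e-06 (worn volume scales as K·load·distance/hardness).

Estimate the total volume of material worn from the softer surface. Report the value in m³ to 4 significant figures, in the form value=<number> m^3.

value=2.466e-10 m^3

The intermediates are shown rounded; the algebra carries full float precision — rounded just once to four significant figures.
Convert: Total distance L = 2.051e+06 mm = 2051 m.
Convert: Hardness H = 0.2659 GPa = 2.659e+08 Pa.
Restated in SI base units: W = 9.591 N, H = 2.659e+08 Pa, K = 3.333e-06.
Apply Archard: V = K·W·L/H = 3.333e-06 · 9.591 · 2051 / 2.659e+08 = 2.466e-10 m³.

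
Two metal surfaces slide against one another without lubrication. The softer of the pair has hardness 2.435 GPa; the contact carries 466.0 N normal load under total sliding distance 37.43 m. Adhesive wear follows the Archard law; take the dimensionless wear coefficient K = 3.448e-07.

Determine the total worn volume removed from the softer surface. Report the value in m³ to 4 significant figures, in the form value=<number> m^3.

Intermediate values are shown rounded. Each operation keeps full float precision; a lone final rounding, at four significant figures.
Hardness H = 2.435 GPa = 2.435e+09 Pa.
In SI base units, W = 466.0 N, H = 2.435e+09 Pa, K = 3.448e-07.
Volume removed: V = K·W·L/H = 3.448e-07 · 466.0 · 37.43 / 2.435e+09 = 2.470e-12 m³.

value=2.470e-12 m^3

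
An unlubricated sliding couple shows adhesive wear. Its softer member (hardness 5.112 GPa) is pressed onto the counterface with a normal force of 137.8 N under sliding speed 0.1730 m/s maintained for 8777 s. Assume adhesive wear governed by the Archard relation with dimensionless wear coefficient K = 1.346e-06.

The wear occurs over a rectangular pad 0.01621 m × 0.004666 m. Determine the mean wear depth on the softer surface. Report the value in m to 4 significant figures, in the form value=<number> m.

value=7.284e-07 m

All arithmetic runs at full precision — the intermediates appear rounded. Rounded once at the end: four significant figures.
Path length L = v·t = 0.1730 m/s × 8777 s = 1518 m.
Hardness H = 5.112 GPa = 5.112e+09 Pa.
Contact area A = 0.01621 m × 0.004666 m = 7.564e-05 m².
Restated in SI base units: W = 137.8 N, H = 5.112e+09 Pa, K = 1.346e-06.
Apply Archard: V = K·W·L/H = 1.346e-06 · 137.8 · 1518 / 5.112e+09 = 5.509e-11 m³.
Wear depth h = V/A = 5.509e-11 / 7.564e-05 = 7.284e-07 m.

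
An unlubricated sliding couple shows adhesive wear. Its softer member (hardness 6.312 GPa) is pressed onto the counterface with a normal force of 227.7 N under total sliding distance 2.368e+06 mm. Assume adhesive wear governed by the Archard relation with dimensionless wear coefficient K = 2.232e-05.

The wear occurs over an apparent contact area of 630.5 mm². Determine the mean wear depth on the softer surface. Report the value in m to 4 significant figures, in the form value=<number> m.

value=3.024e-06 m

All working math holds full float precision — intermediate values are displayed rounded. Rounded just once, at four significant figures.
The distance L = 2.368e+06 mm = 2368 m.
Hardness H = 6.312 GPa = 6.312e+09 Pa.
Contact area A = 630.5 mm² = 6.305e-04 m².
Collected in SI base units: W = 227.7 N, H = 6.312e+09 Pa, K = 2.232e-05.
Archard relation: V = K·W·L/H = 2.232e-05 · 227.7 · 2368 / 6.312e+09 = 1.907e-09 m³.
Average depth h = V/A = 1.907e-09 / 6.305e-04 = 3.024e-06 m.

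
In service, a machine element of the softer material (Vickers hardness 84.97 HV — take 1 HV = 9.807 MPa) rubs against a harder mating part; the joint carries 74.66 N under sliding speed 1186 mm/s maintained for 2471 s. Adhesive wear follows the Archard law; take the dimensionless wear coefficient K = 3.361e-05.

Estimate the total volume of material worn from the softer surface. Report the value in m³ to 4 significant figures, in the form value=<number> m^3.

Quoted intermediates are rounded. Each operation carries full float precision; a single final rounding to 4 significant digits.
Convert: Sliding speed v = 1186 mm/s = 1.186 m/s. Distance covered L = v·t = 1.186 m/s × 2471 s = 2931 m.
Convert: Hardness H = 84.97 HV × 9.807 MPa/HV = 833.3 MPa = 8.333e+08 Pa.
Restated in SI base units: W = 74.66 N, H = 8.333e+08 Pa, K = 3.361e-05.
Apply Archard: V = K·W·L/H = 3.361e-05 · 74.66 · 2931 / 8.333e+08 = 8.825e-09 m³.

value=8.825e-09 m^3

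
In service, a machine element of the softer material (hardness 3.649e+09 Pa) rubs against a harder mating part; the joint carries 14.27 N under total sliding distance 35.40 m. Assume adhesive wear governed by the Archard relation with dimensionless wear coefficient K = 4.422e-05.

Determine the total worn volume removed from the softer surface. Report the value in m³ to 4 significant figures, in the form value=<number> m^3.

Intermediate values are printed rounded, and all working math runs at full precision. Rounded once at the end to four significant figures.
As SI base values: W = 14.27 N, H = 3.649e+09 Pa, K = 4.422e-05.
Apply Archard: V = K·W·L/H = 4.422e-05 · 14.27 · 35.40 / 3.649e+09 = 6.122e-12 m³.

value=6.122e-12 m^3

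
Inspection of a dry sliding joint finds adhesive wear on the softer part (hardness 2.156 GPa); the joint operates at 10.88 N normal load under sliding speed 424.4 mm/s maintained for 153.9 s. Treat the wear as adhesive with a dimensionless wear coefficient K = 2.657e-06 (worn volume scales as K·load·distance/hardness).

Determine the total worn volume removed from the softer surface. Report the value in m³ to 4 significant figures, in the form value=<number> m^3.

The computation keeps full precision; intermediate values are displayed rounded — a lone final rounding to 4 significant figures.
Convert: Sliding speed v = 424.4 mm/s = 0.4244 m/s. Distance covered L = v·t = 0.4244 m/s × 153.9 s = 65.32 m.
Convert: Hardness H = 2.156 GPa = 2.156e+09 Pa.
Restated in SI base units: W = 10.88 N, H = 2.156e+09 Pa, K = 2.657e-06.
Apply Archard: V = K·W·L/H = 2.657e-06 · 10.88 · 65.32 / 2.156e+09 = 8.758e-13 m³.

value=8.758e-13 m^3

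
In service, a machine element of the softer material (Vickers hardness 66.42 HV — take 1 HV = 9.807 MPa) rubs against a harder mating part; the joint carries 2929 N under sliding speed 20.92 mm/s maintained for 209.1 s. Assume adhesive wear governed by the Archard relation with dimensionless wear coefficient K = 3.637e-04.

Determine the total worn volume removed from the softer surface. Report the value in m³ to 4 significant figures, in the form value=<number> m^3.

value=7.154e-09 m^3

Intermediate values are displayed rounded — every step keeps full precision; rounded once at the end: four significant figures.
Convert: Sliding speed v = 20.92 mm/s = 0.02092 m/s. Distance covered L = v·t = 0.02092 m/s × 209.1 s = 4.374 m.
Convert: Hardness H = 66.42 HV × 9.807 MPa/HV = 651.4 MPa = 6.514e+08 Pa.
Expressed in SI base units: W = 2929 N, H = 6.514e+08 Pa, K = 3.637e-04.
Volume removed: V = K·W·L/H = 3.637e-04 · 2929 · 4.374 / 6.514e+08 = 7.154e-09 m³.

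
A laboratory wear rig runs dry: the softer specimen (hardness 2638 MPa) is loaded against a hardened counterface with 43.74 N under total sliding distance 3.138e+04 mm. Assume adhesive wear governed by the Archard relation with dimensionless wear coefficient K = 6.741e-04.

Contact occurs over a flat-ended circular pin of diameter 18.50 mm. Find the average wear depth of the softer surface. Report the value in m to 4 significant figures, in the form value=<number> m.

Intermediates are shown rounded, and each operation carries full float precision — rounded just once, at four significant figures.
Total distance L = 3.138e+04 mm = 31.38 m.
Hardness H = 2638 MPa = 2.638e+09 Pa.
Pin diameter d = 18.50 mm = 0.01850 m. Contact area A = π·d²/4 = π·(0.01850 m)²/4 = 2.688e-04 m².
As SI base values: W = 43.74 N, H = 2.638e+09 Pa, K = 6.741e-04.
Volume removed: V = K·W·L/H = 6.741e-04 · 43.74 · 31.38 / 2.638e+09 = 3.507e-10 m³.
Wear depth h = V/A = 3.507e-10 / 2.688e-04 = 1.305e-06 m.

value=1.305e-06 m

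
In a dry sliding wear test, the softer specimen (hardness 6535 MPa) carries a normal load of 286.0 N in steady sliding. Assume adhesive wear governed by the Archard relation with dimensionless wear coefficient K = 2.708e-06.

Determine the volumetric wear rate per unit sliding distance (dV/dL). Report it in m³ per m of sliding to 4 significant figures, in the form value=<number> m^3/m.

value=1.185e-13 m^3/m

The intermediates are displayed rounded; all working math maintains full precision. Rounded once at the end, at 4 significant figures.
Convert: Hardness H = 6535 MPa = 6.535e+09 Pa.
In SI base units, W = 286.0 N, H = 6.535e+09 Pa, K = 2.708e-06.
Rate of wear dV/dL = K·W/H (no L dependence): 2.708e-06 · 286.0 / 6.535e+09 = 1.185e-13 m³/m.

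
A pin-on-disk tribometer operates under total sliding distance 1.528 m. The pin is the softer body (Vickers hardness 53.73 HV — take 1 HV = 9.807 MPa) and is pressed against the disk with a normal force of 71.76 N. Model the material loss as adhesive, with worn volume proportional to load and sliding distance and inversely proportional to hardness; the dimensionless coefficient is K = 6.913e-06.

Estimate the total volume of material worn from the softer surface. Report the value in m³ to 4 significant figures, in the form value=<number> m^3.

The intermediates are displayed rounded — the computation maintains full float precision. Rounded just once, at four significant figures.
Convert: Hardness H = 53.73 HV × 9.807 MPa/HV = 526.9 MPa = 5.269e+08 Pa.
SI base units throughout: W = 71.76 N, H = 5.269e+08 Pa, K = 6.913e-06.
Archard relation: V = K·W·L/H = 6.913e-06 · 71.76 · 1.528 / 5.269e+08 = 1.439e-12 m³.

value=1.439e-12 m^3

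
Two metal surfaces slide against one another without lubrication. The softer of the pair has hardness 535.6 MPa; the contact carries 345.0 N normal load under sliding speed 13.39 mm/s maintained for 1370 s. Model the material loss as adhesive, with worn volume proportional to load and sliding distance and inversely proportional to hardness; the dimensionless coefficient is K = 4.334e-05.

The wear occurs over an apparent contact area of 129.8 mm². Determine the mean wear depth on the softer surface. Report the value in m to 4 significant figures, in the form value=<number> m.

The intermediates are displayed rounded. All working math holds full float precision; a single final rounding, at four significant digits.
Convert: Sliding speed v = 13.39 mm/s = 0.01339 m/s. Distance covered L = v·t = 0.01339 m/s × 1370 s = 18.34 m.
Convert: Hardness H = 535.6 MPa = 5.356e+08 Pa.
Convert: Contact area A = 129.8 mm² = 1.298e-04 m².
Working in SI base units: W = 345.0 N, H = 5.356e+08 Pa, K = 4.334e-05.
The Archard volume V = K·W·L/H = 4.334e-05 · 345.0 · 18.34 / 5.356e+08 = 5.121e-10 m³.
Depth h = V/A = 5.121e-10 / 1.298e-04 = 3.945e-06 m.

value=3.945e-06 m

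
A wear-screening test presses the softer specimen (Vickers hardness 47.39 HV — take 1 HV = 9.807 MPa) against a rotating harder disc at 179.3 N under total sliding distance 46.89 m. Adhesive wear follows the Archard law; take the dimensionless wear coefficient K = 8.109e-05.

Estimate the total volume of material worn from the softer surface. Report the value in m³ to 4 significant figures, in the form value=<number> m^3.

The algebra holds exact precision. Intermediate values are displayed rounded, and a lone final rounding, at 4 significant digits.
Convert: Hardness H = 47.39 HV × 9.807 MPa/HV = 464.8 MPa = 4.648e+08 Pa.
In SI base units: W = 179.3 N, H = 4.648e+08 Pa, K = 8.109e-05.
Apply Archard: V = K·W·L/H = 8.109e-05 · 179.3 · 46.89 / 4.648e+08 = 1.467e-09 m³.

value=1.467e-09 m^3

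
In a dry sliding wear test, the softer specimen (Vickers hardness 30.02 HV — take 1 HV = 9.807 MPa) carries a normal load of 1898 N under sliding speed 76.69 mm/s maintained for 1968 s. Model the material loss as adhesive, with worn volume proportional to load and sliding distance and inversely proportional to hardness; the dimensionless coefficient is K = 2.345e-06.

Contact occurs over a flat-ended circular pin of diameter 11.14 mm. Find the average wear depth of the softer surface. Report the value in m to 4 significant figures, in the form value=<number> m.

value=2.341e-05 m

Intermediate values appear rounded. The algebra maintains full precision. Rounded once at the end, at four significant figures.
Convert: Sliding speed v = 76.69 mm/s = 0.07669 m/s. The distance L = v·t = 0.07669 m/s × 1968 s = 150.9 m.
Convert: Hardness H = 30.02 HV × 9.807 MPa/HV = 294.4 MPa = 2.944e+08 Pa.
Convert: Pin diameter d = 11.14 mm = 0.01114 m. Contact area A = π·d²/4 = π·(0.01114 m)²/4 = 9.747e-05 m².
SI base units throughout: W = 1898 N, H = 2.944e+08 Pa, K = 2.345e-06.
Archard relation: V = K·W·L/H = 2.345e-06 · 1898 · 150.9 / 2.944e+08 = 2.282e-09 m³.
Mean wear depth h = V/A = 2.282e-09 / 9.747e-05 = 2.341e-05 m.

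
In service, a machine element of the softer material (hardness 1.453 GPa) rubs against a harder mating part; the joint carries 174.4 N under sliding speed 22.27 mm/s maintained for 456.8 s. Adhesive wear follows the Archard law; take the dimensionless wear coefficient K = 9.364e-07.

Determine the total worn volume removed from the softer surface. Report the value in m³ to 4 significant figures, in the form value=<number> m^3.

value=1.143e-12 m^3

Intermediates are shown rounded — the computation maintains full precision — one final rounding, at four significant digits.
Sliding speed v = 22.27 mm/s = 0.02227 m/s. The distance L = v·t = 0.02227 m/s × 456.8 s = 10.17 m.
Hardness H = 1.453 GPa = 1.453e+09 Pa.
Expressed in SI base units: W = 174.4 N, H = 1.453e+09 Pa, K = 9.364e-07.
Volume removed: V = K·W·L/H = 9.364e-07 · 174.4 · 10.17 / 1.453e+09 = 1.143e-12 m³.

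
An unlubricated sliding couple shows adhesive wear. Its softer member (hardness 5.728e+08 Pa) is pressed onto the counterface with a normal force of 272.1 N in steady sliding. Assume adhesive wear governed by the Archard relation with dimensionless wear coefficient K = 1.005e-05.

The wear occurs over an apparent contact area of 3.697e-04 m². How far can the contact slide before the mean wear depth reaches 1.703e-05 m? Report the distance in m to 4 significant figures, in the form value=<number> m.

Intermediate values are printed rounded; all arithmetic maintains exact precision — one last rounding: 4 significant digits.
Collected in SI base units: W = 272.1 N, H = 5.728e+08 Pa, K = 1.005e-05.
At the depth limit, V_lim = h_lim·A = 1.703e-05 · 3.697e-04 = 6.296e-09 m³.
Sliding life L = V_lim·H/(K·W) = 6.296e-09 · 5.728e+08 / (1.005e-05 · 272.1) = 1319 m.

value=1319 m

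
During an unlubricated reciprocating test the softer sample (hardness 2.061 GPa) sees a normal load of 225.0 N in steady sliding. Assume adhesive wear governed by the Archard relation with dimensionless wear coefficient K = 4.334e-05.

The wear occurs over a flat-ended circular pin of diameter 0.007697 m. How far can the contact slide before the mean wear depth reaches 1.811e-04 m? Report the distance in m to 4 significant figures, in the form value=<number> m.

value=1781 m

The algebra runs at exact precision. Intermediate values appear rounded. Rounded just once to four significant figures.
Hardness H = 2.061 GPa = 2.061e+09 Pa.
Contact area A = π·d²/4 = π·(0.007697 m)²/4 = 4.653e-05 m².
Collected in SI base units: W = 225.0 N, H = 2.061e+09 Pa, K = 4.334e-05.
Limit volume V_lim = h_lim·A = 1.811e-04 · 4.653e-05 = 8.427e-09 m³.
So the life L = V_lim·H/(K·W) = 8.427e-09 · 2.061e+09 / (4.334e-05 · 225.0) = 1781 m.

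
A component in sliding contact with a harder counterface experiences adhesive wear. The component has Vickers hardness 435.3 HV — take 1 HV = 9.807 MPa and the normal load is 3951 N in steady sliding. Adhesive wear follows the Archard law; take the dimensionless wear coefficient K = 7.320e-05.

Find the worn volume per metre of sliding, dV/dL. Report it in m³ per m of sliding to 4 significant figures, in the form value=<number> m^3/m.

Every step runs at exact precision. Intermediate values appear rounded, and rounded just once to four significant figures.
Hardness H = 435.3 HV × 9.807 MPa/HV = 4269 MPa = 4.269e+09 Pa.
Expressed in SI base units: W = 3951 N, H = 4.269e+09 Pa, K = 7.320e-05.
Wear rate dV/dL = K·W/H, so: 7.320e-05 · 3951 / 4.269e+09 = 6.775e-11 m³/m.

value=6.775e-11 m^3/m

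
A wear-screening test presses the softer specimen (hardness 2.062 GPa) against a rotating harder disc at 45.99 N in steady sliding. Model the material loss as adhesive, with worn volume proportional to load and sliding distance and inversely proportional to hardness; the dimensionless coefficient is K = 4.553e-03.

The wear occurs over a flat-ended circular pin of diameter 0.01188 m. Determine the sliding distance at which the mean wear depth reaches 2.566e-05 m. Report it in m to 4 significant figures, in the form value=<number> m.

value=28.01 m

Intermediates are shown rounded, and the algebra runs at exact precision, and one last rounding: 4 significant figures.
Hardness H = 2.062 GPa = 2.062e+09 Pa.
Contact area A = π·d²/4 = π·(0.01188 m)²/4 = 1.108e-04 m².
Collected in SI base units: W = 45.99 N, H = 2.062e+09 Pa, K = 4.553e-03.
Limit volume V_lim = h_lim·A = 2.566e-05 · 1.108e-04 = 2.844e-09 m³.
Inverting, life L = V_lim·H/(K·W) = 2.844e-09 · 2.062e+09 / (4.553e-03 · 45.99) = 28.01 m.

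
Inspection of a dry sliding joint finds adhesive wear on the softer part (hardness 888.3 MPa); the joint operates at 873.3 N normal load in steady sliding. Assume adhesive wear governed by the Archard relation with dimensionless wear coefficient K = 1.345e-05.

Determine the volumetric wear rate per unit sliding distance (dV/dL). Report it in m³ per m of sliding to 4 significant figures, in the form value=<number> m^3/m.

Intermediate values are printed rounded — the computation maintains full float precision, and one last rounding, at four significant digits.
Convert: Hardness H = 888.3 MPa = 8.883e+08 Pa.
Restated in SI base units: W = 873.3 N, H = 8.883e+08 Pa, K = 1.345e-05.
Rate of wear dV/dL = K·W/H, per unit distance: 1.345e-05 · 873.3 / 8.883e+08 = 1.322e-11 m³/m.

value=1.322e-11 m^3/m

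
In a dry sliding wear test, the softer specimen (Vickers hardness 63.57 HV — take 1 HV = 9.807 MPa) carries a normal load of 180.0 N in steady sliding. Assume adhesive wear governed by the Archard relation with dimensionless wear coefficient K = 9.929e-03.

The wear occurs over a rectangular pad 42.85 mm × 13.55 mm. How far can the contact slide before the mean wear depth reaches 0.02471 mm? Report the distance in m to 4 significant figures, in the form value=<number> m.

Intermediates are displayed rounded; each operation holds exact precision, and rounded once at the end: 4 significant digits.
Hardness H = 63.57 HV × 9.807 MPa/HV = 623.4 MPa = 6.234e+08 Pa.
Pad sides 42.85 mm × 13.55 mm = 0.04285 m × 0.01355 m. Contact area A = 0.04285 m × 0.01355 m = 5.806e-04 m².
Depth limit h_lim = 0.02471 mm = 2.471e-05 m.
Expressed in SI base units: W = 180.0 N, H = 6.234e+08 Pa, K = 9.929e-03.
Limit volume V_lim = h_lim·A = 2.471e-05 · 5.806e-04 = 1.435e-08 m³.
Life L = V_lim·H/(K·W) = 1.435e-08 · 6.234e+08 / (9.929e-03 · 180.0) = 5.005 m.

value=5.005 m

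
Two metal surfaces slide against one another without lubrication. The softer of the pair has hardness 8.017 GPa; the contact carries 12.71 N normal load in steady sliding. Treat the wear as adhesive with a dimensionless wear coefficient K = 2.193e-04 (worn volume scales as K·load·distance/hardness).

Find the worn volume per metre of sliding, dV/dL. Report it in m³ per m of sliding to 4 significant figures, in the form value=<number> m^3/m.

The algebra keeps exact precision — intermediate values are shown rounded. Rounded once at the end to four significant digits.
Convert: Hardness H = 8.017 GPa = 8.017e+09 Pa.
As SI base values: W = 12.71 N, H = 8.017e+09 Pa, K = 2.193e-04.
Sliding wear rate dV/dL = K·W/H (independent of L): 2.193e-04 · 12.71 / 8.017e+09 = 3.477e-13 m³/m.

value=3.477e-13 m^3/m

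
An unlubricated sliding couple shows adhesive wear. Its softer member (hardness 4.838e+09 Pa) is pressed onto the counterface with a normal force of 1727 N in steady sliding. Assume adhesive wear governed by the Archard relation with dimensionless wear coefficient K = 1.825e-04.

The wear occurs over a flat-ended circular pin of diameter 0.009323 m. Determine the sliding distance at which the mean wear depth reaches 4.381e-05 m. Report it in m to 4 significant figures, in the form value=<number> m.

value=45.91 m

Shown intermediates are rounded, and every step maintains full precision — a lone final rounding, at four significant figures.
Convert: Contact area A = π·d²/4 = π·(0.009323 m)²/4 = 6.827e-05 m².
Collected in SI base units: W = 1727 N, H = 4.838e+09 Pa, K = 1.825e-04.
Permissible volume V_lim = h_lim·A = 4.381e-05 · 6.827e-05 = 2.991e-09 m³.
Sliding life L = V_lim·H/(K·W) = 2.991e-09 · 4.838e+09 / (1.825e-04 · 1727) = 45.91 m.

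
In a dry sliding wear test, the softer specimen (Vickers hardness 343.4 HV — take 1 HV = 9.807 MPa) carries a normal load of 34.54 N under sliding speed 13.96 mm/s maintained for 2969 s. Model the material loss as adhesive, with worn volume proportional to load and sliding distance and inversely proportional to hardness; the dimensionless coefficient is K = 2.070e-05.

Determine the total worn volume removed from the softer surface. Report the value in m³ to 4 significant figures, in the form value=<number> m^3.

The computation holds full precision — the intermediates appear rounded — rounded just once, at 4 significant digits.
Sliding speed v = 13.96 mm/s = 0.01396 m/s. Total distance L = v·t = 0.01396 m/s × 2969 s = 41.45 m.
Hardness H = 343.4 HV × 9.807 MPa/HV = 3368 MPa = 3.368e+09 Pa.
Working in SI base units: W = 34.54 N, H = 3.368e+09 Pa, K = 2.070e-05.
Worn volume V = K·W·L/H = 2.070e-05 · 34.54 · 41.45 / 3.368e+09 = 8.799e-12 m³.

value=8.799e-12 m^3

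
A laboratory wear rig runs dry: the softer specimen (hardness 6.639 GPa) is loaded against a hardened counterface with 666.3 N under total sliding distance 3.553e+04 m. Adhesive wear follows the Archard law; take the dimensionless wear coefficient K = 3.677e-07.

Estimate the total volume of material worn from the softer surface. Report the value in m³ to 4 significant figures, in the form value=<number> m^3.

The intermediates are displayed rounded — all arithmetic holds full precision; one last rounding, at 4 significant digits.
Hardness H = 6.639 GPa = 6.639e+09 Pa.
Working in SI base units: W = 666.3 N, H = 6.639e+09 Pa, K = 3.677e-07.
Archard relation: V = K·W·L/H = 3.677e-07 · 666.3 · 3.553e+04 / 6.639e+09 = 1.311e-09 m³.

value=1.311e-09 m^3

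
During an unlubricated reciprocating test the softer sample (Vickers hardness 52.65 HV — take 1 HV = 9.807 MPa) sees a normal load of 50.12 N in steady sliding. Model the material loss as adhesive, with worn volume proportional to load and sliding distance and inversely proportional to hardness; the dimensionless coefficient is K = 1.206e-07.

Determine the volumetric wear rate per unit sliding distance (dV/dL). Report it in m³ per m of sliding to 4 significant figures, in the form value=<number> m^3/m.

value=1.171e-14 m^3/m

The intermediates are printed rounded; each operation carries full float precision, and a lone final rounding to four significant digits.
Convert: Hardness H = 52.65 HV × 9.807 MPa/HV = 516.3 MPa = 5.163e+08 Pa.
Expressed in SI base units: W = 50.12 N, H = 5.163e+08 Pa, K = 1.206e-07.
Wear rate dV/dL = K·W/H (no L dependence): 1.206e-07 · 50.12 / 5.163e+08 = 1.171e-14 m³/m.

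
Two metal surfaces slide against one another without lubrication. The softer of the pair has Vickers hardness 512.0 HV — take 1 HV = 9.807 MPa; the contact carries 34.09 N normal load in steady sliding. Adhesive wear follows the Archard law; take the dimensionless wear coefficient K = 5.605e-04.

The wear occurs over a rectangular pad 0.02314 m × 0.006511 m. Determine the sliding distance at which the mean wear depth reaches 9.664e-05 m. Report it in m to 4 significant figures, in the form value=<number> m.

value=3826 m

Quoted intermediates are rounded, and all arithmetic maintains full precision, and rounded just once to four significant digits.
Convert: Hardness H = 512.0 HV × 9.807 MPa/HV = 5021 MPa = 5.021e+09 Pa.
Convert: Contact area A = 0.02314 m × 0.006511 m = 1.507e-04 m².
In SI base units: W = 34.09 N, H = 5.021e+09 Pa, K = 5.605e-04.
Wearable volume V_lim = h_lim·A = 9.664e-05 · 1.507e-04 = 1.456e-08 m³.
Inverting, life L = V_lim·H/(K·W) = 1.456e-08 · 5.021e+09 / (5.605e-04 · 34.09) = 3826 m.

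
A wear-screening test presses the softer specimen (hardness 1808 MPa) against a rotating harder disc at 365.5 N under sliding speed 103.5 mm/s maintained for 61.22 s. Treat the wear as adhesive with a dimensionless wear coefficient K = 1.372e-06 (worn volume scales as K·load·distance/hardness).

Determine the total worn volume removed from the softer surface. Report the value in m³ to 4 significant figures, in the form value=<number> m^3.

value=1.757e-12 m^3

The intermediates are displayed rounded, and each operation keeps full precision — one final rounding: 4 significant digits.
Sliding speed v = 103.5 mm/s = 0.1035 m/s. Sliding distance L = v·t = 0.1035 m/s × 61.22 s = 6.336 m.
Hardness H = 1808 MPa = 1.808e+09 Pa.
Working in SI base units: W = 365.5 N, H = 1.808e+09 Pa, K = 1.372e-06.
Volume removed: V = K·W·L/H = 1.372e-06 · 365.5 · 6.336 / 1.808e+09 = 1.757e-12 m³.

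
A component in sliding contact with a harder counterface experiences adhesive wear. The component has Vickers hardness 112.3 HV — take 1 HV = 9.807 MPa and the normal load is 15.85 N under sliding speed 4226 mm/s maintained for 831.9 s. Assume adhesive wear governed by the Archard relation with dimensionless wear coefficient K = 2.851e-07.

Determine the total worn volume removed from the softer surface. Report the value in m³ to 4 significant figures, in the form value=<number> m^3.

The intermediates appear rounded; all working math holds exact precision — a single final rounding: 4 significant figures.
Sliding speed v = 4226 mm/s = 4.226 m/s. Distance L = v·t = 4.226 m/s × 831.9 s = 3516 m.
Hardness H = 112.3 HV × 9.807 MPa/HV = 1101 MPa = 1.101e+09 Pa.
As SI base values: W = 15.85 N, H = 1.101e+09 Pa, K = 2.851e-07.
Apply Archard: V = K·W·L/H = 2.851e-07 · 15.85 · 3516 / 1.101e+09 = 1.442e-11 m³.

value=1.442e-11 m^3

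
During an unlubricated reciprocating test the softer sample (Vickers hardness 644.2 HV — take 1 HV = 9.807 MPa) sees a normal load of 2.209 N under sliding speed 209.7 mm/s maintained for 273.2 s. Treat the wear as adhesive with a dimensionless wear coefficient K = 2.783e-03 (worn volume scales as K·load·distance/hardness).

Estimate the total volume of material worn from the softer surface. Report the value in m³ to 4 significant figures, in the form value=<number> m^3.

value=5.575e-11 m^3

Quoted intermediates are rounded; all working math carries full float precision, and a lone final rounding: 4 significant figures.
Sliding speed v = 209.7 mm/s = 0.2097 m/s. Distance L = v·t = 0.2097 m/s × 273.2 s = 57.29 m.
Hardness H = 644.2 HV × 9.807 MPa/HV = 6318 MPa = 6.318e+09 Pa.
In SI base units: W = 2.209 N, H = 6.318e+09 Pa, K = 2.783e-03.
Archard volume V = K·W·L/H = 2.783e-03 · 2.209 · 57.29 / 6.318e+09 = 5.575e-11 m³.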